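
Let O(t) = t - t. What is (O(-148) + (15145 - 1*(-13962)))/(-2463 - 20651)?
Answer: -2239/1778 ≈ -1.2593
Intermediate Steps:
O(t) = 0
(O(-148) + (15145 - 1*(-13962)))/(-2463 - 20651) = (0 + (15145 - 1*(-13962)))/(-2463 - 20651) = (0 + (15145 + 13962))/(-23114) = (0 + 29107)*(-1/23114) = 29107*(-1/23114) = -2239/1778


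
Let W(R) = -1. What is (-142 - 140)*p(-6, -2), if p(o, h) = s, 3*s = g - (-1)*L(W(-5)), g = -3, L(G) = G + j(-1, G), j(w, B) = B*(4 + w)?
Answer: 658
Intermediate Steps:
L(G) = 4*G (L(G) = G + G*(4 - 1) = G + G*3 = G + 3*G = 4*G)
s = -7/3 (s = (-3 - (-1)*4*(-1))/3 = (-3 - (-1)*(-4))/3 = (-3 - 1*4)/3 = (-3 - 4)/3 = (⅓)*(-7) = -7/3 ≈ -2.3333)
p(o, h) = -7/3
(-142 - 140)*p(-6, -2) = (-142 - 140)*(-7/3) = -282*(-7/3) = 658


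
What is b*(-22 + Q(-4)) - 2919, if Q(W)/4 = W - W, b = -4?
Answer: -2831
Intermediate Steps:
Q(W) = 0 (Q(W) = 4*(W - W) = 4*0 = 0)
b*(-22 + Q(-4)) - 2919 = -4*(-22 + 0) - 2919 = -4*(-22) - 2919 = 88 - 2919 = -2831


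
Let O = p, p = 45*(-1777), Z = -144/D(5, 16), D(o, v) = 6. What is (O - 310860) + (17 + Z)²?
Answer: -390776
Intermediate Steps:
Z = -24 (Z = -144/6 = -144*⅙ = -24)
p = -79965
O = -79965
(O - 310860) + (17 + Z)² = (-79965 - 310860) + (17 - 24)² = -390825 + (-7)² = -390825 + 49 = -390776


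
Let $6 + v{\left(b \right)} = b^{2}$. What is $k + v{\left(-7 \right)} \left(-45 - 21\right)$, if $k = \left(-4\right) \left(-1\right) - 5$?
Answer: $-2839$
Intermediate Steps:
$v{\left(b \right)} = -6 + b^{2}$
$k = -1$ ($k = 4 - 5 = -1$)
$k + v{\left(-7 \right)} \left(-45 - 21\right) = -1 + \left(-6 + \left(-7\right)^{2}\right) \left(-45 - 21\right) = -1 + \left(-6 + 49\right) \left(-66\right) = -1 + 43 \left(-66\right) = -1 - 2838 = -2839$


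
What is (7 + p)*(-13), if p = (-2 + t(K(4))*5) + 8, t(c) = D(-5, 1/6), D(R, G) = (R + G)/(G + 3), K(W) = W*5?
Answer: -1326/19 ≈ -69.789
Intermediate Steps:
K(W) = 5*W
D(R, G) = (G + R)/(3 + G)
t(c) = -29/19 (t(c) = (1/6 - 5)/(3 + 1/6) = (⅙ - 5)/(3 + ⅙) = -29/6/(19/6) = (6/19)*(-29/6) = -29/19)
p = -31/19 (p = (-2 - 29/19*5) + 8 = (-2 - 145/19) + 8 = -183/19 + 8 = -31/19 ≈ -1.6316)
(7 + p)*(-13) = (7 - 31/19)*(-13) = (102/19)*(-13) = -1326/19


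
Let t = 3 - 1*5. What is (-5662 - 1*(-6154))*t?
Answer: -984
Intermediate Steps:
t = -2 (t = 3 - 5 = -2)
(-5662 - 1*(-6154))*t = (-5662 - 1*(-6154))*(-2) = (-5662 + 6154)*(-2) = 492*(-2) = -984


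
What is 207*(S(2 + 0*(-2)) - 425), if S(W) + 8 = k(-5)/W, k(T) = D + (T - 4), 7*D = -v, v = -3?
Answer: -633627/7 ≈ -90518.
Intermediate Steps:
D = 3/7 (D = (-1*(-3))/7 = (⅐)*3 = 3/7 ≈ 0.42857)
k(T) = -25/7 + T (k(T) = 3/7 + (T - 4) = 3/7 + (-4 + T) = -25/7 + T)
S(W) = -8 - 60/(7*W) (S(W) = -8 + (-25/7 - 5)/W = -8 - 60/(7*W))
207*(S(2 + 0*(-2)) - 425) = 207*((-8 - 60/(7*(2 + 0*(-2)))) - 425) = 207*((-8 - 60/(7*(2 + 0))) - 425) = 207*((-8 - 60/7/2) - 425) = 207*((-8 - 60/7*½) - 425) = 207*((-8 - 30/7) - 425) = 207*(-86/7 - 425) = 207*(-3061/7) = -633627/7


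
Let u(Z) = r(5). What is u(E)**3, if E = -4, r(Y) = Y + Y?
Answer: 1000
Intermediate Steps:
r(Y) = 2*Y
u(Z) = 10 (u(Z) = 2*5 = 10)
u(E)**3 = 10**3 = 1000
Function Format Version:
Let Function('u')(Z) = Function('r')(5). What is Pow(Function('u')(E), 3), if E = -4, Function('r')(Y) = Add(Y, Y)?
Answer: 1000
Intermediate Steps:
Function('r')(Y) = Mul(2, Y)
Function('u')(Z) = 10 (Function('u')(Z) = Mul(2, 5) = 10)
Pow(Function('u')(E), 3) = Pow(10, 3) = 1000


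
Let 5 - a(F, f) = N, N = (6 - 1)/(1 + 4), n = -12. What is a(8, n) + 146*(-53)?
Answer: -7734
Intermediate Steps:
N = 1 (N = 5/5 = 5*(1/5) = 1)
a(F, f) = 4 (a(F, f) = 5 - 1*1 = 5 - 1 = 4)
a(8, n) + 146*(-53) = 4 + 146*(-53) = 4 - 7738 = -7734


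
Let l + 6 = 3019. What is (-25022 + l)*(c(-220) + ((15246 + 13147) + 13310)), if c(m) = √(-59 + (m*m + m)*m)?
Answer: -917841327 - 22009*I*√10599659 ≈ -9.1784e+8 - 7.1655e+7*I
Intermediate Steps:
l = 3013 (l = -6 + 3019 = 3013)
c(m) = √(-59 + m*(m + m²)) (c(m) = √(-59 + (m² + m)*m) = √(-59 + (m + m²)*m) = √(-59 + m*(m + m²)))
(-25022 + l)*(c(-220) + ((15246 + 13147) + 13310)) = (-25022 + 3013)*(√(-59 + (-220)² + (-220)³) + ((15246 + 13147) + 13310)) = -22009*(√(-59 + 48400 - 10648000) + (28393 + 13310)) = -22009*(√(-10599659) + 41703) = -22009*(I*√10599659 + 41703) = -22009*(41703 + I*√10599659) = -917841327 - 22009*I*√10599659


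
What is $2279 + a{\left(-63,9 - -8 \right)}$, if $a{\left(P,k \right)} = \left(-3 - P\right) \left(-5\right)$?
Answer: $1979$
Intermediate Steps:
$a{\left(P,k \right)} = 15 + 5 P$
$2279 + a{\left(-63,9 - -8 \right)} = 2279 + \left(15 + 5 \left(-63\right)\right) = 2279 + \left(15 - 315\right) = 2279 - 300 = 1979$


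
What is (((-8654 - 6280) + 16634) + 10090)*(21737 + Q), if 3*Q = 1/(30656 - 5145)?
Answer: 6537939440460/25511 ≈ 2.5628e+8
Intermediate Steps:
Q = 1/76533 (Q = 1/(3*(30656 - 5145)) = (1/3)/25511 = (1/3)*(1/25511) = 1/76533 ≈ 1.3066e-5)
(((-8654 - 6280) + 16634) + 10090)*(21737 + Q) = (((-8654 - 6280) + 16634) + 10090)*(21737 + 1/76533) = ((-14934 + 16634) + 10090)*(1663597822/76533) = (1700 + 10090)*(1663597822/76533) = 11790*(1663597822/76533) = 6537939440460/25511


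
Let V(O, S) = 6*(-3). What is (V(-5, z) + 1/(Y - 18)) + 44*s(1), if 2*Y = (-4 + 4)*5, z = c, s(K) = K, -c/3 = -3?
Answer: 467/18 ≈ 25.944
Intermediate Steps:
c = 9 (c = -3*(-3) = 9)
z = 9
Y = 0 (Y = ((-4 + 4)*5)/2 = (0*5)/2 = (1/2)*0 = 0)
V(O, S) = -18
(V(-5, z) + 1/(Y - 18)) + 44*s(1) = (-18 + 1/(0 - 18)) + 44*1 = (-18 + 1/(-18)) + 44 = (-18 - 1/18) + 44 = -325/18 + 44 = 467/18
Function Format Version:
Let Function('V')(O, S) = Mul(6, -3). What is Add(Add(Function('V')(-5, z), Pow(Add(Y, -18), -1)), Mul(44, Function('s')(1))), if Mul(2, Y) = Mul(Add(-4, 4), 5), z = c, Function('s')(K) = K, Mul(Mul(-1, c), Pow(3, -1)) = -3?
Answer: Rational(467, 18) ≈ 25.944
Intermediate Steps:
c = 9 (c = Mul(-3, -3) = 9)
z = 9
Y = 0 (Y = Mul(Rational(1, 2), Mul(Add(-4, 4), 5)) = Mul(Rational(1, 2), Mul(0, 5)) = Mul(Rational(1, 2), 0) = 0)
Function('V')(O, S) = -18
Add(Add(Function('V')(-5, z), Pow(Add(Y, -18), -1)), Mul(44, Function('s')(1))) = Add(Add(-18, Pow(Add(0, -18), -1)), Mul(44, 1)) = Add(Add(-18, Pow(-18, -1)), 44) = Add(Add(-18, Rational(-1, 18)), 44) = Add(Rational(-325, 18), 44) = Rational(467, 18)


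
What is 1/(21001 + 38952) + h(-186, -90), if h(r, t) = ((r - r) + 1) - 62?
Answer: -3657132/59953 ≈ -61.000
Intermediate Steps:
h(r, t) = -61 (h(r, t) = (0 + 1) - 62 = 1 - 62 = -61)
1/(21001 + 38952) + h(-186, -90) = 1/(21001 + 38952) - 61 = 1/59953 - 61 = -3657132/59953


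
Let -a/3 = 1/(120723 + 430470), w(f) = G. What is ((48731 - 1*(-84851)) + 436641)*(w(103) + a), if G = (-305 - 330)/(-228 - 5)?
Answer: 66527319816296/42809323 ≈ 1.5540e+6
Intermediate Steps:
G = 635/233 (G = -635/(-233) = -635*(-1/233) = 635/233 ≈ 2.7253)
w(f) = 635/233
a = -1/183731 (a = -3/(120723 + 430470) = -3/551193 = -3*1/551193 = -1/183731 ≈ -5.4427e-6)
((48731 - 1*(-84851)) + 436641)*(w(103) + a) = ((48731 - 1*(-84851)) + 436641)*(635/233 - 1/183731) = ((48731 + 84851) + 436641)*(116668952/42809323) = (133582 + 436641)*(116668952/42809323) = 570223*(116668952/42809323) = 66527319816296/42809323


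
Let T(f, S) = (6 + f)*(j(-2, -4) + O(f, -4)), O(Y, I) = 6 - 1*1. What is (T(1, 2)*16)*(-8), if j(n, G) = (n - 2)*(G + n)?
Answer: -25984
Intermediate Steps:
O(Y, I) = 5 (O(Y, I) = 6 - 1 = 5)
j(n, G) = (-2 + n)*(G + n)
T(f, S) = 174 + 29*f (T(f, S) = (6 + f)*(((-2)² - 2*(-4) - 2*(-2) - 4*(-2)) + 5) = (6 + f)*((4 + 8 + 4 + 8) + 5) = (6 + f)*(24 + 5) = (6 + f)*29 = 174 + 29*f)
(T(1, 2)*16)*(-8) = ((174 + 29*1)*16)*(-8) = ((174 + 29)*16)*(-8) = (203*16)*(-8) = 3248*(-8) = -25984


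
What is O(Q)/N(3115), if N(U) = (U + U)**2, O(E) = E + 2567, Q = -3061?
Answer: -247/19406450 ≈ -1.2728e-5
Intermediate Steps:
O(E) = 2567 + E
N(U) = 4*U**2 (N(U) = (2*U)**2 = 4*U**2)
O(Q)/N(3115) = (2567 - 3061)/((4*3115**2)) = -494/(4*9703225) = -494/38812900 = -494*1/38812900 = -247/19406450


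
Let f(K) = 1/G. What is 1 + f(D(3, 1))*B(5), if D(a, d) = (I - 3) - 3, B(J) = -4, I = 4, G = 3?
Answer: -⅓ ≈ -0.33333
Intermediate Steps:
D(a, d) = -2 (D(a, d) = (4 - 3) - 3 = 1 - 3 = -2)
f(K) = ⅓ (f(K) = 1/3 = ⅓)
1 + f(D(3, 1))*B(5) = 1 + (⅓)*(-4) = 1 - 4/3 = -⅓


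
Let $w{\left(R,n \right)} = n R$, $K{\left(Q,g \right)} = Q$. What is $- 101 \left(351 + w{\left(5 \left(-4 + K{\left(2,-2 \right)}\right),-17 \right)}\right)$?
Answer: $-52621$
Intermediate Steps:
$w{\left(R,n \right)} = R n$
$- 101 \left(351 + w{\left(5 \left(-4 + K{\left(2,-2 \right)}\right),-17 \right)}\right) = - 101 \left(351 + 5 \left(-4 + 2\right) \left(-17\right)\right) = - 101 \left(351 + 5 \left(-2\right) \left(-17\right)\right) = - 101 \left(351 - -170\right) = - 101 \left(351 + 170\right) = \left(-101\right) 521 = -52621$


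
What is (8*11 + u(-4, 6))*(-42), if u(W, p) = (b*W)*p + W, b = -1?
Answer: -4536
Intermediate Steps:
u(W, p) = W - W*p (u(W, p) = (-W)*p + W = -W*p + W = W - W*p)
(8*11 + u(-4, 6))*(-42) = (8*11 - 4*(1 - 1*6))*(-42) = (88 - 4*(1 - 6))*(-42) = (88 - 4*(-5))*(-42) = (88 + 20)*(-42) = 108*(-42) = -4536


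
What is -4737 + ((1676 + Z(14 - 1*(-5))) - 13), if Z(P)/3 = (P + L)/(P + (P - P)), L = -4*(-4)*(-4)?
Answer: -58541/19 ≈ -3081.1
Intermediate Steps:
L = -64 (L = 16*(-4) = -64)
Z(P) = 3*(-64 + P)/P (Z(P) = 3*((P - 64)/(P + (P - P))) = 3*((-64 + P)/(P + 0)) = 3*((-64 + P)/P) = 3*(-64 + P)/P)
-4737 + ((1676 + Z(14 - 1*(-5))) - 13) = -4737 + ((1676 + (3 - 192/(14 - 1*(-5)))) - 13) = -4737 + ((1676 + (3 - 192/(14 + 5))) - 13) = -4737 + ((1676 + (3 - 192/19)) - 13) = -4737 + ((1676 - 135/19) - 13) = -4737 + (31709/19 - 13) = -4737 + 31462/19 = -58541/19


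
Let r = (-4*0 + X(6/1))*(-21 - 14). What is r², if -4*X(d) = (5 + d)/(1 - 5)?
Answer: 148225/256 ≈ 579.00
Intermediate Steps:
X(d) = 5/16 + d/16 (X(d) = -(5 + d)/(4*(1 - 5)) = -(5 + d)/(4*(-4)) = -(5 + d)*(-1)/(4*4) = -(-5/4 - d/4)/4 = 5/16 + d/16)
r = -385/16 (r = (-4*0 + (5/16 + (6/1)/16))*(-21 - 14) = (0 + (5/16 + (6*1)/16))*(-35) = (0 + (5/16 + (1/16)*6))*(-35) = (0 + (5/16 + 3/8))*(-35) = (0 + 11/16)*(-35) = (11/16)*(-35) = -385/16 ≈ -24.063)
r² = (-385/16)² = 148225/256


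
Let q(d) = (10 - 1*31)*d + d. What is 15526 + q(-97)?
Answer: 17466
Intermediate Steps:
q(d) = -20*d (q(d) = (10 - 31)*d + d = -21*d + d = -20*d)
15526 + q(-97) = 15526 - 20*(-97) = 15526 + 1940 = 17466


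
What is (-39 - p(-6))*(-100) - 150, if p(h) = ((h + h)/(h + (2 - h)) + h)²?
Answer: 18150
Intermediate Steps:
p(h) = 4*h² (p(h) = ((2*h)/2 + h)² = ((2*h)*(½) + h)² = (h + h)² = (2*h)² = 4*h²)
(-39 - p(-6))*(-100) - 150 = (-39 - 4*(-6)²)*(-100) - 150 = (-39 - 4*36)*(-100) - 150 = (-39 - 1*144)*(-100) - 150 = (-39 - 144)*(-100) - 150 = -183*(-100) - 150 = 18300 - 150 = 18150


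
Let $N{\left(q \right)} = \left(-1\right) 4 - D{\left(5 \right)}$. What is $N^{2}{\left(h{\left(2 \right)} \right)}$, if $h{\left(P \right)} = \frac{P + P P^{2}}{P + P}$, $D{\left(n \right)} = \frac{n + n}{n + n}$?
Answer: $25$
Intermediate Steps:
$D{\left(n \right)} = 1$ ($D{\left(n \right)} = \frac{2 n}{2 n} = 2 n \frac{1}{2 n} = 1$)
$h{\left(P \right)} = \frac{P + P^{3}}{2 P}$
$N{\left(q \right)} = -5$ ($N{\left(q \right)} = \left(-1\right) 4 - 1 = -4 - 1 = -5$)
$N^{2}{\left(h{\left(2 \right)} \right)} = \left(-5\right)^{2} = 25$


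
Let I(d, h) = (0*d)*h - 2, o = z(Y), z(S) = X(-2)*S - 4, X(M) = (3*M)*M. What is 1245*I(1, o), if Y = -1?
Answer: -2490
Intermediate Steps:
X(M) = 3*M²
z(S) = -4 + 12*S (z(S) = (3*(-2)²)*S - 4 = (3*4)*S - 4 = 12*S - 4 = -4 + 12*S)
o = -16 (o = -4 + 12*(-1) = -4 - 12 = -16)
I(d, h) = -2 (I(d, h) = 0*h - 2 = 0 - 2 = -2)
1245*I(1, o) = 1245*(-2) = -2490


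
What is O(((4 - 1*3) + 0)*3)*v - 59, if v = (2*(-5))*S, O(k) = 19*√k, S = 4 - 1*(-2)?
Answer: -59 - 1140*√3 ≈ -2033.5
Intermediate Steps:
S = 6 (S = 4 + 2 = 6)
v = -60 (v = (2*(-5))*6 = -10*6 = -60)
O(((4 - 1*3) + 0)*3)*v - 59 = (19*√(((4 - 1*3) + 0)*3))*(-60) - 59 = (19*√(((4 - 3) + 0)*3))*(-60) - 59 = (19*√((1 + 0)*3))*(-60) - 59 = (19*√(1*3))*(-60) - 59 = (19*√3)*(-60) - 59 = -1140*√3 - 59 = -59 - 1140*√3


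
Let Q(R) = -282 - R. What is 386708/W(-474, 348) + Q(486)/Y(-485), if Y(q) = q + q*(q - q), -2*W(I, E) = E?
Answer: -93709874/42195 ≈ -2220.9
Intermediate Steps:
W(I, E) = -E/2
Y(q) = q (Y(q) = q + q*0 = q + 0 = q)
386708/W(-474, 348) + Q(486)/Y(-485) = 386708/((-½*348)) + (-282 - 1*486)/(-485) = 386708/(-174) + (-282 - 486)*(-1/485) = 386708*(-1/174) - 768*(-1/485) = -193354/87 + 768/485 = -93709874/42195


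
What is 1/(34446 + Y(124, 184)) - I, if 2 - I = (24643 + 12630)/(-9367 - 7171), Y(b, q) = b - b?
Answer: -605806279/142416987 ≈ -4.2538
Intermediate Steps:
Y(b, q) = 0
I = 70349/16538 (I = 2 - (24643 + 12630)/(-9367 - 7171) = 2 - 37273/(-16538) = 2 - 37273*(-1)/16538 = 2 - 1*(-37273/16538) = 2 + 37273/16538 = 70349/16538 ≈ 4.2538)
1/(34446 + Y(124, 184)) - I = 1/(34446 + 0) - 1*70349/16538 = 1/34446 - 70349/16538 = -605806279/142416987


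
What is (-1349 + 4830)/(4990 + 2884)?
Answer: 3481/7874 ≈ 0.44209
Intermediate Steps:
(-1349 + 4830)/(4990 + 2884) = 3481/7874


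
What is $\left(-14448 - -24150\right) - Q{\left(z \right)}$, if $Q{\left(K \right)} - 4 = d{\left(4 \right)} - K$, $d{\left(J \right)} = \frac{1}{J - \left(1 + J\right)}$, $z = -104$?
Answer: $9595$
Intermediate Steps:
$d{\left(J \right)} = -1$ ($d{\left(J \right)} = \frac{1}{-1} = -1$)
$Q{\left(K \right)} = 3 - K$ ($Q{\left(K \right)} = 4 - \left(1 + K\right) = 3 - K$)
$\left(-14448 - -24150\right) - Q{\left(z \right)} = \left(-14448 - -24150\right) - \left(3 - -104\right) = \left(-14448 + 24150\right) - \left(3 + 104\right) = 9702 - 107 = 9595$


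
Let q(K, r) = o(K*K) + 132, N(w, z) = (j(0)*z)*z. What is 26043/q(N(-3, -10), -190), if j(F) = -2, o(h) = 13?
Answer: 26043/145 ≈ 179.61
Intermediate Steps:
N(w, z) = -2*z**2 (N(w, z) = (-2*z)*z = -2*z**2)
q(K, r) = 145 (q(K, r) = 13 + 132 = 145)
26043/q(N(-3, -10), -190) = 26043/145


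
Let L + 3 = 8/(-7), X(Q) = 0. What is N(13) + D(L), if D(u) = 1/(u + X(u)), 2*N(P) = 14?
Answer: 196/29 ≈ 6.7586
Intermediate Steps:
N(P) = 7 (N(P) = (1/2)*14 = 7)
L = -29/7 (L = -3 + 8/(-7) = -3 + 8*(-1/7) = -3 - 8/7 = -29/7 ≈ -4.1429)
D(u) = 1/u (D(u) = 1/(u + 0) = 1/u)
N(13) + D(L) = 7 + 1/(-29/7) = 7 - 7/29 = 196/29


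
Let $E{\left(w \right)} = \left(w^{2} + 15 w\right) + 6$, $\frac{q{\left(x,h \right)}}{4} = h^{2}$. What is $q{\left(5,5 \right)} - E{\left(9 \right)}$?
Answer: $-122$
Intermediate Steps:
$q{\left(x,h \right)} = 4 h^{2}$
$E{\left(w \right)} = 6 + w^{2} + 15 w$
$q{\left(5,5 \right)} - E{\left(9 \right)} = 4 \cdot 5^{2} - \left(6 + 9^{2} + 15 \cdot 9\right) = 4 \cdot 25 - \left(6 + 81 + 135\right) = 100 - 222 = -122$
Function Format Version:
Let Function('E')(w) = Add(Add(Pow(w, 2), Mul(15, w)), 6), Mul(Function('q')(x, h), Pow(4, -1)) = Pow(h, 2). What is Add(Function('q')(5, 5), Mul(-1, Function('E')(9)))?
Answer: -122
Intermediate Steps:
Function('q')(x, h) = Mul(4, Pow(h, 2))
Function('E')(w) = Add(6, Pow(w, 2), Mul(15, w))
Add(Function('q')(5, 5), Mul(-1, Function('E')(9))) = Add(Mul(4, Pow(5, 2)), Mul(-1, Add(6, Pow(9, 2), Mul(15, 9)))) = Add(Mul(4, 25), Mul(-1, Add(6, 81, 135))) = Add(100, Mul(-1, 222)) = Add(100, -222) = -122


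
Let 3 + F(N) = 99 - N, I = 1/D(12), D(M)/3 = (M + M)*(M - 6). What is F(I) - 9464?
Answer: -4046977/432 ≈ -9368.0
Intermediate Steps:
D(M) = 6*M*(-6 + M) (D(M) = 3*((M + M)*(M - 6)) = 3*((2*M)*(-6 + M)) = 3*(2*M*(-6 + M)) = 6*M*(-6 + M))
I = 1/432 (I = 1/(6*12*(-6 + 12)) = 1/(6*12*6) = 1/432 ≈ 0.0023148)
F(N) = 96 - N (F(N) = -3 + (99 - N) = 96 - N)
F(I) - 9464 = (96 - 1*1/432) - 9464 = (96 - 1/432) - 9464 = 41471/432 - 9464 = -4046977/432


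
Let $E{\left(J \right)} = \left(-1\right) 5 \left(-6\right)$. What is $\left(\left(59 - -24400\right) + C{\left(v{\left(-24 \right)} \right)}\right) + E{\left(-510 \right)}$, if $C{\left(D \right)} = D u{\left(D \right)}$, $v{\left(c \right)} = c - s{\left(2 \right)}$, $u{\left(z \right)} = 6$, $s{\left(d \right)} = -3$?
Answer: $24363$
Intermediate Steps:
$E{\left(J \right)} = 30$ ($E{\left(J \right)} = \left(-5\right) \left(-6\right) = 30$)
$v{\left(c \right)} = 3 + c$ ($v{\left(c \right)} = c - -3 = c + 3 = 3 + c$)
$C{\left(D \right)} = 6 D$ ($C{\left(D \right)} = D 6 = 6 D$)
$\left(\left(59 - -24400\right) + C{\left(v{\left(-24 \right)} \right)}\right) + E{\left(-510 \right)} = \left(\left(59 - -24400\right) + 6 \left(3 - 24\right)\right) + 30 = \left(\left(59 + 24400\right) + 6 \left(-21\right)\right) + 30 = \left(24459 - 126\right) + 30 = 24333 + 30 = 24363$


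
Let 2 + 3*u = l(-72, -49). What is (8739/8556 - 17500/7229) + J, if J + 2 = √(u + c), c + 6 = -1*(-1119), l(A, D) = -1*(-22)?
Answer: -70086139/20617108 + √10077/3 ≈ 30.062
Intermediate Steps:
l(A, D) = 22
c = 1113 (c = -6 - 1*(-1119) = -6 + 1119 = 1113)
u = 20/3 (u = -⅔ + (⅓)*22 = -⅔ + 22/3 = 20/3 ≈ 6.6667)
J = -2 + √10077/3 (J = -2 + √(20/3 + 1113) = -2 + √(3359/3) = -2 + √10077/3 ≈ 31.461)
(8739/8556 - 17500/7229) + J = (8739/8556 - 17500/7229) + (-2 + √10077/3) = (8739*(1/8556) - 17500*1/7229) + (-2 + √10077/3) = (2913/2852 - 17500/7229) + (-2 + √10077/3) = -28851923/20617108 + (-2 + √10077/3) = -70086139/20617108 + √10077/3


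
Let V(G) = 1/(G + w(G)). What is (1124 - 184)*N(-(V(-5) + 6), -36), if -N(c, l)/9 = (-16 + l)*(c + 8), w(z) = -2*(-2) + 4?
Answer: 733200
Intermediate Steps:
w(z) = 8 (w(z) = 4 + 4 = 8)
V(G) = 1/(8 + G) (V(G) = 1/(G + 8) = 1/(8 + G))
N(c, l) = -9*(-16 + l)*(8 + c) (N(c, l) = -9*(-16 + l)*(c + 8) = -9*(-16 + l)*(8 + c))
(1124 - 184)*N(-(V(-5) + 6), -36) = (1124 - 184)*(1152 - 72*(-36) + 144*(-(1/(8 - 5) + 6)) - 9*(-(1/(8 - 5) + 6))*(-36)) = 940*(1152 + 2592 + 144*(-(1/3 + 6)) - 9*(-(1/3 + 6))*(-36)) = 940*(1152 + 2592 + 144*(-(⅓ + 6)) - 9*(-(⅓ + 6))*(-36)) = 940*(1152 + 2592 + 144*(-1*19/3) - 9*(-1*19/3)*(-36)) = 940*(1152 + 2592 + 144*(-19/3) - 9*(-19/3)*(-36)) = 940*(1152 + 2592 - 912 - 2052) = 940*780 = 733200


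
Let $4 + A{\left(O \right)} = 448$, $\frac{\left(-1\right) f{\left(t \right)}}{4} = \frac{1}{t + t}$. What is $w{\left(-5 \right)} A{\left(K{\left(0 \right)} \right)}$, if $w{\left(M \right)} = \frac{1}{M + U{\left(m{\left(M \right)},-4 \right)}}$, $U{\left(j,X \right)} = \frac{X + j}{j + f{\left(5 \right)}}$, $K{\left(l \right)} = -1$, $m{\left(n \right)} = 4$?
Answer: $- \frac{444}{5} \approx -88.8$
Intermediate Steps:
$f{\left(t \right)} = - \frac{2}{t}$ ($f{\left(t \right)} = - \frac{4}{t + t} = - \frac{4}{2 t} = - 4 \frac{1}{2 t} = - \frac{2}{t}$)
$A{\left(O \right)} = 444$ ($A{\left(O \right)} = -4 + 448 = 444$)
$U{\left(j,X \right)} = \frac{X + j}{- \frac{2}{5} + j}$ ($U{\left(j,X \right)} = \frac{X + j}{j - \frac{2}{5}} = \frac{X + j}{- \frac{2}{5} + j}$)
$w{\left(M \right)} = \frac{1}{M}$ ($w{\left(M \right)} = \frac{1}{M + \frac{5 \left(-4 + 4\right)}{-2 + 5 \cdot 4}} = \frac{1}{M + 5 \frac{1}{-2 + 20} \cdot 0} = \frac{1}{M + 5 \cdot \frac{1}{18} \cdot 0} = \frac{1}{M + 0} = \frac{1}{M}$)
$w{\left(-5 \right)} A{\left(K{\left(0 \right)} \right)} = \frac{1}{-5} \cdot 444 = \left(- \frac{1}{5}\right) 444 = - \frac{444}{5}$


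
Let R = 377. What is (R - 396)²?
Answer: 361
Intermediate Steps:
(R - 396)² = (377 - 396)² = (-19)² = 361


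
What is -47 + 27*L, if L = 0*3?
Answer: -47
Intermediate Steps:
L = 0
-47 + 27*L = -47 + 27*0 = -47 + 0 = -47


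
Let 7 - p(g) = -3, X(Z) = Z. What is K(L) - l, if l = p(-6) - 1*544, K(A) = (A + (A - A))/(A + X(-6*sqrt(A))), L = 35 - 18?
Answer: 10129/19 - 6*sqrt(17)/19 ≈ 531.80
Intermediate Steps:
p(g) = 10 (p(g) = 7 - 1*(-3) = 7 + 3 = 10)
L = 17
K(A) = A/(A - 6*sqrt(A)) (K(A) = (A + (A - A))/(A - 6*sqrt(A)) = (A + 0)/(A - 6*sqrt(A)) = A/(A - 6*sqrt(A)))
l = -534 (l = 10 - 1*544 = 10 - 544 = -534)
K(L) - l = 17/(17 - 6*sqrt(17)) - 1*(-534) = 17/(17 - 6*sqrt(17)) + 534 = 534 + 17/(17 - 6*sqrt(17))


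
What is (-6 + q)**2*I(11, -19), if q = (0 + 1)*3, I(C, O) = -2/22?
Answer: -9/11 ≈ -0.81818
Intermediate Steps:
I(C, O) = -1/11 (I(C, O) = -2*1/22 = -1/11)
q = 3 (q = 1*3 = 3)
(-6 + q)**2*I(11, -19) = (-6 + 3)**2*(-1/11) = (-3)**2*(-1/11) = 9*(-1/11) = -9/11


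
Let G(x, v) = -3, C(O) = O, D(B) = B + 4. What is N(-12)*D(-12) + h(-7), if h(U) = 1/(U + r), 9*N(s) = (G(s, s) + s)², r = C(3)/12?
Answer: -5404/27 ≈ -200.15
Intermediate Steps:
D(B) = 4 + B
r = ¼ (r = 3/12 = 3*(1/12) = ¼ ≈ 0.25000)
N(s) = (-3 + s)²/9
h(U) = 1/(¼ + U) (h(U) = 1/(U + ¼) = 1/(¼ + U))
N(-12)*D(-12) + h(-7) = ((-3 - 12)²/9)*(4 - 12) + 4/(1 + 4*(-7)) = ((⅑)*(-15)²)*(-8) + 4/(1 - 28) = ((⅑)*225)*(-8) + 4/(-27) = 25*(-8) + 4*(-1/27) = -200 - 4/27 = -5404/27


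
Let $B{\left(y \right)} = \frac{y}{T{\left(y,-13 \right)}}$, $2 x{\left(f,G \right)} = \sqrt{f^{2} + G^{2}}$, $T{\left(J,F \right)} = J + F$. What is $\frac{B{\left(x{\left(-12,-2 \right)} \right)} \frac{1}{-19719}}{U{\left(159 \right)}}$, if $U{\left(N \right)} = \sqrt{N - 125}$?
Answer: $\frac{13 \sqrt{1258}}{88498872} + \frac{37 \sqrt{34}}{88498872} \approx 7.6479 \cdot 10^{-6}$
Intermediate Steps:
$U{\left(N \right)} = \sqrt{-125 + N}$
$T{\left(J,F \right)} = F + J$
$x{\left(f,G \right)} = \frac{\sqrt{G^{2} + f^{2}}}{2}$ ($x{\left(f,G \right)} = \frac{\sqrt{f^{2} + G^{2}}}{2} = \frac{\sqrt{G^{2} + f^{2}}}{2}$)
$B{\left(y \right)} = \frac{y}{-13 + y}$
$\frac{B{\left(x{\left(-12,-2 \right)} \right)} \frac{1}{-19719}}{U{\left(159 \right)}} = \frac{\frac{\frac{1}{2} \sqrt{\left(-2\right)^{2} + \left(-12\right)^{2}}}{-13 + \frac{\sqrt{\left(-2\right)^{2} + \left(-12\right)^{2}}}{2}} \frac{1}{-19719}}{\sqrt{-125 + 159}} = \frac{\frac{\frac{1}{2} \sqrt{4 + 144}}{-13 + \frac{\sqrt{4 + 144}}{2}} \left(- \frac{1}{19719}\right)}{\sqrt{34}} = \frac{\frac{1}{2} \sqrt{148}}{-13 + \frac{\sqrt{148}}{2}} \left(- \frac{1}{19719}\right) \frac{\sqrt{34}}{34} = \frac{\frac{1}{2} \cdot 2 \sqrt{37}}{-13 + \frac{2 \sqrt{37}}{2}} \left(- \frac{1}{19719}\right) \frac{\sqrt{34}}{34} = \frac{\sqrt{37}}{-13 + \sqrt{37}} \left(- \frac{1}{19719}\right) \frac{\sqrt{34}}{34} = - \frac{\sqrt{37}}{19719 \left(-13 + \sqrt{37}\right)} \frac{\sqrt{34}}{34} = - \frac{\sqrt{1258}}{670446 \left(-13 + \sqrt{37}\right)}$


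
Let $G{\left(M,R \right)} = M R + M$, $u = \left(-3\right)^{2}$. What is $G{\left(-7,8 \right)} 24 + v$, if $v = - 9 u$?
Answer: $-1593$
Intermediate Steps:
$u = 9$
$G{\left(M,R \right)} = M + M R$
$v = -81$ ($v = \left(-9\right) 9 = -81$)
$G{\left(-7,8 \right)} 24 + v = - 7 \left(1 + 8\right) 24 - 81 = \left(-7\right) 9 \cdot 24 - 81 = \left(-63\right) 24 - 81 = -1512 - 81 = -1593$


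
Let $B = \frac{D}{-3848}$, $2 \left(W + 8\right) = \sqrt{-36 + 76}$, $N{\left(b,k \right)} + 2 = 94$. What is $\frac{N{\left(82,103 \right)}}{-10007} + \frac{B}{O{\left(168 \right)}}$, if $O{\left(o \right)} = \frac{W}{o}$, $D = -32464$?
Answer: $- \frac{9096681212}{43320303} - \frac{113624 \sqrt{10}}{4329} \approx -292.99$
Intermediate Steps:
$N{\left(b,k \right)} = 92$ ($N{\left(b,k \right)} = -2 + 94 = 92$)
$W = -8 + \sqrt{10}$ ($W = -8 + \frac{\sqrt{-36 + 76}}{2} = -8 + \frac{\sqrt{40}}{2} = -8 + \frac{2 \sqrt{10}}{2} = -8 + \sqrt{10} \approx -4.8377$)
$B = \frac{4058}{481}$ ($B = - \frac{32464}{-3848} = \left(-32464\right) \left(- \frac{1}{3848}\right) = \frac{4058}{481} \approx 8.4366$)
$O{\left(o \right)} = \frac{-8 + \sqrt{10}}{o}$
$\frac{N{\left(82,103 \right)}}{-10007} + \frac{B}{O{\left(168 \right)}} = \frac{92}{-10007} + \frac{4058}{481 \frac{-8 + \sqrt{10}}{168}} = 92 \left(- \frac{1}{10007}\right) + \frac{4058}{481 \frac{-8 + \sqrt{10}}{168}} = - \frac{92}{10007} + \frac{4058}{481 \left(- \frac{1}{21} + \frac{\sqrt{10}}{168}\right)}$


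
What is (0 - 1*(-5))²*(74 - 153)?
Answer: -1975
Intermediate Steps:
(0 - 1*(-5))²*(74 - 153) = (0 + 5)²*(-79) = 5²*(-79) = 25*(-79) = -1975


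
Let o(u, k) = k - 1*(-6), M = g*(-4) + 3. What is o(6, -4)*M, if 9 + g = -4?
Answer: 110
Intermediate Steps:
g = -13 (g = -9 - 4 = -13)
M = 55 (M = -13*(-4) + 3 = 52 + 3 = 55)
o(u, k) = 6 + k (o(u, k) = k + 6 = 6 + k)
o(6, -4)*M = (6 - 4)*55 = 2*55 = 110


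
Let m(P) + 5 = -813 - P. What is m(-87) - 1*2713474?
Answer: -2714205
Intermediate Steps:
m(P) = -818 - P (m(P) = -5 + (-813 - P) = -818 - P)
m(-87) - 1*2713474 = (-818 - 1*(-87)) - 1*2713474 = (-818 + 87) - 2713474 = -731 - 2713474 = -2714205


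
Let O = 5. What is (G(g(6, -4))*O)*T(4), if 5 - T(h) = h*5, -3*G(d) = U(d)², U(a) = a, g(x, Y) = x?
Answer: 900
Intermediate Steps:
G(d) = -d²/3
T(h) = 5 - 5*h (T(h) = 5 - h*5 = 5 - 5*h)
(G(g(6, -4))*O)*T(4) = (-⅓*6²*5)*(5 - 5*4) = (-⅓*36*5)*(5 - 20) = -12*5*(-15) = -60*(-15) = 900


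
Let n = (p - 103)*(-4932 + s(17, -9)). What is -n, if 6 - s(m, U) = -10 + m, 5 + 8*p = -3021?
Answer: -9496025/4 ≈ -2.3740e+6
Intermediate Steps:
p = -1513/4 (p = -5/8 + (1/8)*(-3021) = -5/8 - 3021/8 = -1513/4 ≈ -378.25)
s(m, U) = 16 - m (s(m, U) = 6 - (-10 + m) = 6 + (10 - m) = 16 - m)
n = 9496025/4 (n = (-1513/4 - 103)*(-4932 + (16 - 1*17)) = -1925*(-4932 + (16 - 17))/4 = -1925*(-4932 - 1)/4 = -1925/4*(-4933) = 9496025/4 ≈ 2.3740e+6)
-n = -1*9496025/4 = -9496025/4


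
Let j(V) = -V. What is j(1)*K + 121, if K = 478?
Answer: -357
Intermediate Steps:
j(1)*K + 121 = -1*1*478 + 121 = -1*478 + 121 = -478 + 121 = -357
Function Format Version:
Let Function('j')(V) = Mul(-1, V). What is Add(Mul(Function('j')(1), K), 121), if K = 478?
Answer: -357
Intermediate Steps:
Add(Mul(Function('j')(1), K), 121) = Add(Mul(Mul(-1, 1), 478), 121) = Add(Mul(-1, 478), 121) = Add(-478, 121) = -357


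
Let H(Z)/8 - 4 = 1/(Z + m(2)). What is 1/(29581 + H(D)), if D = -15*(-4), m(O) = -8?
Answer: 13/384971 ≈ 3.3769e-5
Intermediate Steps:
D = 60
H(Z) = 32 + 8/(-8 + Z) (H(Z) = 32 + 8/(Z - 8) = 32 + 8/(-8 + Z))
1/(29581 + H(D)) = 1/(29581 + 8*(-31 + 4*60)/(-8 + 60)) = 1/(29581 + 8*(-31 + 240)/52) = 1/(29581 + 8*(1/52)*209) = 1/(29581 + 418/13) = 1/(384971/13) = 13/384971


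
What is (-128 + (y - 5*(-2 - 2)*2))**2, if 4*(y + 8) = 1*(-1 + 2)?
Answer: 146689/16 ≈ 9168.1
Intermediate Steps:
y = -31/4 (y = -8 + (1*(-1 + 2))/4 = -8 + (1*1)/4 = -8 + (1/4)*1 = -8 + 1/4 = -31/4 ≈ -7.7500)
(-128 + (y - 5*(-2 - 2)*2))**2 = (-128 + (-31/4 - 5*(-2 - 2)*2))**2 = (-128 + (-31/4 - (-20)*2))**2 = (-128 + (-31/4 - 5*(-8)))**2 = (-128 + (-31/4 + 40))**2 = (-128 + 129/4)**2 = (-383/4)**2 = 146689/16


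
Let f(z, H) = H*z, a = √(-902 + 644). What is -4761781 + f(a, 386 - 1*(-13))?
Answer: -4761781 + 399*I*√258 ≈ -4.7618e+6 + 6408.9*I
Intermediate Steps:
a = I*√258 (a = √(-258) = I*√258 ≈ 16.062*I)
-4761781 + f(a, 386 - 1*(-13)) = -4761781 + (386 - 1*(-13))*(I*√258) = -4761781 + (386 + 13)*(I*√258) = -4761781 + 399*(I*√258) = -4761781 + 399*I*√258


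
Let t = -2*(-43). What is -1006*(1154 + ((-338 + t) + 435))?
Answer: -1345022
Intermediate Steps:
t = 86
-1006*(1154 + ((-338 + t) + 435)) = -1006*(1154 + ((-338 + 86) + 435)) = -1006*(1154 + (-252 + 435)) = -1006*(1154 + 183) = -1006*1337 = -1345022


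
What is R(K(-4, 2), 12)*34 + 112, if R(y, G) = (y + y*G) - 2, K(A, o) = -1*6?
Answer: -2608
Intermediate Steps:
K(A, o) = -6
R(y, G) = -2 + y + G*y (R(y, G) = (y + G*y) - 2 = -2 + y + G*y)
R(K(-4, 2), 12)*34 + 112 = (-2 - 6 + 12*(-6))*34 + 112 = (-2 - 6 - 72)*34 + 112 = -80*34 + 112 = -2720 + 112 = -2608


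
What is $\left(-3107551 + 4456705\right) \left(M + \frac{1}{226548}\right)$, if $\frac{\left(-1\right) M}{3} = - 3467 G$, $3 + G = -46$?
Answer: $- \frac{8654070505627403}{12586} \approx -6.876 \cdot 10^{11}$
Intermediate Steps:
$G = -49$ ($G = -3 - 46 = -49$)
$M = -509649$ ($M = - 3 \left(\left(-3467\right) \left(-49\right)\right) = \left(-3\right) 169883 = -509649$)
$\left(-3107551 + 4456705\right) \left(M + \frac{1}{226548}\right) = \left(-3107551 + 4456705\right) \left(-509649 + \frac{1}{226548}\right) = 1349154 \left(-509649 + \frac{1}{226548}\right) = 1349154 \left(- \frac{115459961651}{226548}\right) = - \frac{8654070505627403}{12586}$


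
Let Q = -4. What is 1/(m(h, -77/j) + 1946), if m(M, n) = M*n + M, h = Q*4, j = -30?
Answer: 15/28334 ≈ 0.00052940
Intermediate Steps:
h = -16 (h = -4*4 = -16)
m(M, n) = M + M*n
1/(m(h, -77/j) + 1946) = 1/(-16*(1 - 77/(-30)) + 1946) = 1/(-16*(1 - 77*(-1/30)) + 1946) = 1/(-16*(1 + 77/30) + 1946) = 1/(-16*107/30 + 1946) = 1/(-856/15 + 1946) = 1/(28334/15) = 15/28334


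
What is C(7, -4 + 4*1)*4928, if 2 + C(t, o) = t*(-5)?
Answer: -182336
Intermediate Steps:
C(t, o) = -2 - 5*t (C(t, o) = -2 + t*(-5) = -2 - 5*t)
C(7, -4 + 4*1)*4928 = (-2 - 5*7)*4928 = (-2 - 35)*4928 = -37*4928 = -182336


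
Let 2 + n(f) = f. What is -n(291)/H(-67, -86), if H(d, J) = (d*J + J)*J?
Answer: 289/488136 ≈ 0.00059205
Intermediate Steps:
n(f) = -2 + f
H(d, J) = J*(J + J*d) (H(d, J) = (J*d + J)*J = (J + J*d)*J = J*(J + J*d))
-n(291)/H(-67, -86) = -(-2 + 291)/((-86)**2*(1 - 67)) = -289/(7396*(-66)) = -289/(-488136) = -289*(-1)/488136 = -1*(-289/488136) = 289/488136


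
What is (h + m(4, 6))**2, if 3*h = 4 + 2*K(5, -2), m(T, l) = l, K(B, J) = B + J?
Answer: 784/9 ≈ 87.111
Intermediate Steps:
h = 10/3 (h = (4 + 2*(5 - 2))/3 = (4 + 2*3)/3 = (4 + 6)/3 = (1/3)*10 = 10/3 ≈ 3.3333)
(h + m(4, 6))**2 = (10/3 + 6)**2 = (28/3)**2 = 784/9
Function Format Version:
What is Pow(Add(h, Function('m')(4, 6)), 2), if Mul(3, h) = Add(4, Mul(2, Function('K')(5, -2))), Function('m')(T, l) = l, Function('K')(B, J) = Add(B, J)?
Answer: Rational(784, 9) ≈ 87.111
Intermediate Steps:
h = Rational(10, 3) (h = Mul(Rational(1, 3), Add(4, Mul(2, Add(5, -2)))) = Mul(Rational(1, 3), Add(4, Mul(2, 3))) = Mul(Rational(1, 3), Add(4, 6)) = Mul(Rational(1, 3), 10) = Rational(10, 3) ≈ 3.3333)
Pow(Add(h, Function('m')(4, 6)), 2) = Pow(Add(Rational(10, 3), 6), 2) = Pow(Rational(28, 3), 2) = Rational(784, 9)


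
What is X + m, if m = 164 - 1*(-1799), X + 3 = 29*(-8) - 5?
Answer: 1723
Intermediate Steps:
X = -240 (X = -3 + (29*(-8) - 5) = -3 + (-232 - 5) = -3 - 237 = -240)
m = 1963 (m = 164 + 1799 = 1963)
X + m = -240 + 1963 = 1723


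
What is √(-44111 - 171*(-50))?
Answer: I*√35561 ≈ 188.58*I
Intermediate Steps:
√(-44111 - 171*(-50)) = √(-44111 + 8550) = √(-35561) = I*√35561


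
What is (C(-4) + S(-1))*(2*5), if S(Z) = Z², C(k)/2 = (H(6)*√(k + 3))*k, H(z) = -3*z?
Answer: 10 + 1440*I ≈ 10.0 + 1440.0*I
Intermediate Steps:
C(k) = -36*k*√(3 + k) (C(k) = 2*(((-3*6)*√(k + 3))*k) = 2*((-18*√(3 + k))*k) = 2*(-18*k*√(3 + k)) = -36*k*√(3 + k))
(C(-4) + S(-1))*(2*5) = (-36*(-4)*√(3 - 4) + (-1)²)*(2*5) = (-36*(-4)*√(-1) + 1)*10 = (-36*(-4)*I + 1)*10 = (144*I + 1)*10 = (1 + 144*I)*10 = 10 + 1440*I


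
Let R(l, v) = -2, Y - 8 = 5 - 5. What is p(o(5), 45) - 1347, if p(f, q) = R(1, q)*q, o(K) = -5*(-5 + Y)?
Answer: -1437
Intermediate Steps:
Y = 8 (Y = 8 + (5 - 5) = 8 + 0 = 8)
o(K) = -15 (o(K) = -5*(-5 + 8) = -5*3 = -15)
p(f, q) = -2*q
p(o(5), 45) - 1347 = -2*45 - 1347 = -90 - 1347 = -1437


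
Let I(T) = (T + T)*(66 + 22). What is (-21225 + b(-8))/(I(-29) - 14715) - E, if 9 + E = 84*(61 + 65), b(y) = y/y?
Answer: -209564701/19819 ≈ -10574.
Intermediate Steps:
b(y) = 1
I(T) = 176*T (I(T) = (2*T)*88 = 176*T)
E = 10575 (E = -9 + 84*(61 + 65) = -9 + 84*126 = -9 + 10584 = 10575)
(-21225 + b(-8))/(I(-29) - 14715) - E = (-21225 + 1)/(176*(-29) - 14715) - 1*10575 = -21224/(-5104 - 14715) - 10575 = -21224/(-19819) - 10575 = -21224*(-1/19819) - 10575 = 21224/19819 - 10575 = -209564701/19819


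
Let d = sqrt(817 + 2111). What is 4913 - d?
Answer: 4913 - 4*sqrt(183) ≈ 4858.9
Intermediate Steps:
d = 4*sqrt(183) (d = sqrt(2928) = 4*sqrt(183) ≈ 54.111)
4913 - d = 4913 - 4*sqrt(183)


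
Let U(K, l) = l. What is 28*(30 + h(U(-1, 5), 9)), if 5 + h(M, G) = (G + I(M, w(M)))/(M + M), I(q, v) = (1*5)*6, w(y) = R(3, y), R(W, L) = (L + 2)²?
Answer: 4046/5 ≈ 809.20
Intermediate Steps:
R(W, L) = (2 + L)²
w(y) = (2 + y)²
I(q, v) = 30 (I(q, v) = 5*6 = 30)
h(M, G) = -5 + (30 + G)/(2*M) (h(M, G) = -5 + (G + 30)/(M + M) = -5 + (30 + G)/((2*M)) = -5 + (30 + G)*(1/(2*M)) = -5 + (30 + G)/(2*M))
28*(30 + h(U(-1, 5), 9)) = 28*(30 + (½)*(30 + 9 - 10*5)/5) = 28*(30 + (½)*(⅕)*(30 + 9 - 50)) = 28*(30 + (½)*(⅕)*(-11)) = 28*(30 - 11/10) = 28*(289/10) = 4046/5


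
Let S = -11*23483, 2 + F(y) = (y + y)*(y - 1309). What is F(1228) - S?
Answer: 59375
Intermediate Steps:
F(y) = -2 + 2*y*(-1309 + y) (F(y) = -2 + (y + y)*(y - 1309) = -2 + (2*y)*(-1309 + y) = -2 + 2*y*(-1309 + y))
S = -258313
F(1228) - S = (-2 - 2618*1228 + 2*1228²) - 1*(-258313) = (-2 - 3214904 + 2*1507984) + 258313 = (-2 - 3214904 + 3015968) + 258313 = -198938 + 258313 = 59375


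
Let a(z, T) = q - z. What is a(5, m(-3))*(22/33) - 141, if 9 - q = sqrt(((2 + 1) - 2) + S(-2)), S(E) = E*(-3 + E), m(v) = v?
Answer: -415/3 - 2*sqrt(11)/3 ≈ -140.54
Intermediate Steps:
q = 9 - sqrt(11) (q = 9 - sqrt(((2 + 1) - 2) - 2*(-3 - 2)) = 9 - sqrt((3 - 2) - 2*(-5)) = 9 - sqrt(1 + 10) = 9 - sqrt(11) ≈ 5.6834)
a(z, T) = 9 - z - sqrt(11) (a(z, T) = (9 - sqrt(11)) - z = 9 - z - sqrt(11))
a(5, m(-3))*(22/33) - 141 = (9 - 1*5 - sqrt(11))*(22/33) - 141 = (9 - 5 - sqrt(11))*(22*(1/33)) - 141 = (4 - sqrt(11))*(2/3) - 141 = (8/3 - 2*sqrt(11)/3) - 141 = -415/3 - 2*sqrt(11)/3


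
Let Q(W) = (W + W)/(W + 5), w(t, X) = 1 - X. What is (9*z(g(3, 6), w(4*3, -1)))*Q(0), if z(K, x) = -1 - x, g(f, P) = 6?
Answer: 0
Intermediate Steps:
Q(W) = 2*W/(5 + W) (Q(W) = (2*W)/(5 + W) = 2*W/(5 + W))
(9*z(g(3, 6), w(4*3, -1)))*Q(0) = (9*(-1 - (1 - 1*(-1))))*(2*0/(5 + 0)) = (9*(-1 - (1 + 1)))*(2*0/5) = (9*(-1 - 1*2))*(2*0*(⅕)) = (9*(-1 - 2))*0 = (9*(-3))*0 = -27*0 = 0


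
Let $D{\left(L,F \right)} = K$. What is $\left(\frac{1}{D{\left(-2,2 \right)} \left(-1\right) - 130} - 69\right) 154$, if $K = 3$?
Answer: $- \frac{201916}{19} \approx -10627.0$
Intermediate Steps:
$D{\left(L,F \right)} = 3$
$\left(\frac{1}{D{\left(-2,2 \right)} \left(-1\right) - 130} - 69\right) 154 = \left(\frac{1}{3 \left(-1\right) - 130} - 69\right) 154 = \left(\frac{1}{-3 - 130} - 69\right) 154 = \left(\frac{1}{-133} - 69\right) 154 = \left(- \frac{1}{133} - 69\right) 154 = \left(- \frac{9178}{133}\right) 154 = - \frac{201916}{19}$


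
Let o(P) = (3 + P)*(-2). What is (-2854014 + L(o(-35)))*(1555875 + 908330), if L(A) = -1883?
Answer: -7037515666885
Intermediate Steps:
o(P) = -6 - 2*P
(-2854014 + L(o(-35)))*(1555875 + 908330) = (-2854014 - 1883)*(1555875 + 908330) = -2855897*2464205 = -7037515666885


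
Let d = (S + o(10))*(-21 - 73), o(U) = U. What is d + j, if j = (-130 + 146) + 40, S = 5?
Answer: -1354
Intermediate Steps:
j = 56 (j = 16 + 40 = 56)
d = -1410 (d = (5 + 10)*(-21 - 73) = 15*(-94) = -1410)
d + j = -1410 + 56 = -1354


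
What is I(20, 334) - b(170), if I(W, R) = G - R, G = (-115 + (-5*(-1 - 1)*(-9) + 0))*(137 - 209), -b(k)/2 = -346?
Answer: 13734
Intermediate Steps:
b(k) = 692 (b(k) = -2*(-346) = 692)
G = 14760 (G = (-115 + (-5*(-2)*(-9) + 0))*(-72) = (-115 + (10*(-9) + 0))*(-72) = (-115 + (-90 + 0))*(-72) = (-115 - 90)*(-72) = -205*(-72) = 14760)
I(W, R) = 14760 - R
I(20, 334) - b(170) = (14760 - 1*334) - 1*692 = (14760 - 334) - 692 = 14426 - 692 = 13734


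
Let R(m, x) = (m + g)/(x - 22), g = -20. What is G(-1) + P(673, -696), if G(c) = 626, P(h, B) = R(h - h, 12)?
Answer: 628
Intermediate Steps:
R(m, x) = (-20 + m)/(-22 + x) (R(m, x) = (m - 20)/(x - 22) = (-20 + m)/(-22 + x))
P(h, B) = 2 (P(h, B) = (-20 + (h - h))/(-22 + 12) = (-20 + 0)/(-10) = -⅒*(-20) = 2)
G(-1) + P(673, -696) = 626 + 2 = 628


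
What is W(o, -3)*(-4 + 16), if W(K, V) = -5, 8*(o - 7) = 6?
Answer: -60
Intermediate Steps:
o = 31/4 (o = 7 + (⅛)*6 = 7 + ¾ = 31/4 ≈ 7.7500)
W(o, -3)*(-4 + 16) = -5*(-4 + 16) = -5*12 = -60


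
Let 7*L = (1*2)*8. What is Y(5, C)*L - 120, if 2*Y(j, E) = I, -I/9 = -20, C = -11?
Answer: 600/7 ≈ 85.714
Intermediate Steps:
I = 180 (I = -9*(-20) = 180)
Y(j, E) = 90 (Y(j, E) = (½)*180 = 90)
L = 16/7 (L = ((1*2)*8)/7 = (2*8)/7 = (⅐)*16 = 16/7 ≈ 2.2857)
Y(5, C)*L - 120 = 90*(16/7) - 120 = 1440/7 - 120 = 600/7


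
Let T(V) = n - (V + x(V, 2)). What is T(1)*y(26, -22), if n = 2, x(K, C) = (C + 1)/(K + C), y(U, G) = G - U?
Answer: 0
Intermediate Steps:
x(K, C) = (1 + C)/(C + K)
T(V) = 2 - V - 3/(2 + V) (T(V) = 2 - (V + (1 + 2)/(2 + V)) = 2 - (V + 3/(2 + V)) = 2 + (-V - 3/(2 + V)) = 2 - V - 3/(2 + V))
T(1)*y(26, -22) = ((1 - 1*1²)/(2 + 1))*(-22 - 1*26) = ((1 - 1*1)/3)*(-22 - 26) = ((1 - 1)/3)*(-48) = ((⅓)*0)*(-48) = 0*(-48) = 0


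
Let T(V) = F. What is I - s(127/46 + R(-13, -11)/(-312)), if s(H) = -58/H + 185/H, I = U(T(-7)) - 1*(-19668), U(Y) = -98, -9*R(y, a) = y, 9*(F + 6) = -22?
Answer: 267341074/13693 ≈ 19524.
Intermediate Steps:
F = -76/9 (F = -6 + (⅑)*(-22) = -6 - 22/9 = -76/9 ≈ -8.4444)
T(V) = -76/9
R(y, a) = -y/9
I = 19570 (I = -98 - 1*(-19668) = -98 + 19668 = 19570)
s(H) = 127/H
I - s(127/46 + R(-13, -11)/(-312)) = 19570 - 127/(127/46 - ⅑*(-13)/(-312)) = 19570 - 127/(127*(1/46) + (13/9)*(-1/312)) = 19570 - 127/(127/46 - 1/216) = 19570 - 127/13693/4968 = 19570 - 127*4968/13693 = 19570 - 1*630936/13693 = 19570 - 630936/13693 = 267341074/13693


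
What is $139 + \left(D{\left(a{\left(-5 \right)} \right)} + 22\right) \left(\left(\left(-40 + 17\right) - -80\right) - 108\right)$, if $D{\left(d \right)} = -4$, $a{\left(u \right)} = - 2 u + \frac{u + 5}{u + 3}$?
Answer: $-779$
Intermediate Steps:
$a{\left(u \right)} = - 2 u + \frac{5 + u}{3 + u}$
$139 + \left(D{\left(a{\left(-5 \right)} \right)} + 22\right) \left(\left(\left(-40 + 17\right) - -80\right) - 108\right) = 139 + \left(-4 + 22\right) \left(\left(\left(-40 + 17\right) - -80\right) - 108\right) = 139 + 18 \left(\left(-23 + 80\right) - 108\right) = 139 + 18 \left(57 - 108\right) = 139 + 18 \left(-51\right) = 139 - 918 = -779$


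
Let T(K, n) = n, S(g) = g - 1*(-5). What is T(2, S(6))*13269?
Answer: 145959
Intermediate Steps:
S(g) = 5 + g (S(g) = g + 5 = 5 + g)
T(2, S(6))*13269 = (5 + 6)*13269 = 11*13269 = 145959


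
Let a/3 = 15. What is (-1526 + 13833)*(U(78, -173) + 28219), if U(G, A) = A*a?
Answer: 251481238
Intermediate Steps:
a = 45 (a = 3*15 = 45)
U(G, A) = 45*A (U(G, A) = A*45 = 45*A)
(-1526 + 13833)*(U(78, -173) + 28219) = (-1526 + 13833)*(45*(-173) + 28219) = 12307*(-7785 + 28219) = 12307*20434 = 251481238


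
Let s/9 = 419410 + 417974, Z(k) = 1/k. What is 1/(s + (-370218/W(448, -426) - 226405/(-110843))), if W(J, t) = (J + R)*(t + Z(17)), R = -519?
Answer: 102308089/771039367716905 ≈ 1.3269e-7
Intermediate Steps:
W(J, t) = (-519 + J)*(1/17 + t) (W(J, t) = (J - 519)*(t + 1/17) = (-519 + J)*(t + 1/17) = (-519 + J)*(1/17 + t))
s = 7536456 (s = 9*(419410 + 417974) = 9*837384 = 7536456)
1/(s + (-370218/W(448, -426) - 226405/(-110843))) = 1/(7536456 + (-370218/(-519/17 - 519*(-426) + (1/17)*448 + 448*(-426)) - 226405/(-110843))) = 1/(7536456 + (-370218/(-519/17 + 221094 + 448/17 - 190848) - 226405*(-1/110843))) = 1/(7536456 + (-370218/514111/17 + 226405/110843)) = 1/(7536456 + (-370218*17/514111 + 226405/110843)) = 1/(7536456 + (-6293706/514111 + 226405/110843)) = 1/(7536456 - 1043475679/102308089) = 1/(771039367716905/102308089) = 102308089/771039367716905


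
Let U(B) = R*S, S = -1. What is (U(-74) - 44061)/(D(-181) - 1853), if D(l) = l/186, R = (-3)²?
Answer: 8197020/344839 ≈ 23.771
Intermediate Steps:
R = 9
U(B) = -9 (U(B) = 9*(-1) = -9)
D(l) = l/186 (D(l) = l*(1/186) = l/186)
(U(-74) - 44061)/(D(-181) - 1853) = (-9 - 44061)/((1/186)*(-181) - 1853) = -44070/(-181/186 - 1853) = -44070/(-344839/186) = -44070*(-186/344839) = 8197020/344839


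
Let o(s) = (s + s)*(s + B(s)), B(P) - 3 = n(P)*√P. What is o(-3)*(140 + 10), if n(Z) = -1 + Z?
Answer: 3600*I*√3 ≈ 6235.4*I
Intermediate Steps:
B(P) = 3 + √P*(-1 + P) (B(P) = 3 + (-1 + P)*√P = 3 + √P*(-1 + P))
o(s) = 2*s*(3 + s + √s*(-1 + s)) (o(s) = (s + s)*(s + (3 + √s*(-1 + s))) = (2*s)*(3 + s + √s*(-1 + s)) = 2*s*(3 + s + √s*(-1 + s)))
o(-3)*(140 + 10) = (2*(-3)*(3 - 3 + √(-3)*(-1 - 3)))*(140 + 10) = (2*(-3)*(3 - 3 + (I*√3)*(-4)))*150 = (2*(-3)*(3 - 3 - 4*I*√3))*150 = (2*(-3)*(-4*I*√3))*150 = (24*I*√3)*150 = 3600*I*√3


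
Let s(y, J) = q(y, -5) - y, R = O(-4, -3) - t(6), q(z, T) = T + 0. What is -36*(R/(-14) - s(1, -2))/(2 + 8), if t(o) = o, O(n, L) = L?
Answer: -837/35 ≈ -23.914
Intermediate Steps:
q(z, T) = T
R = -9 (R = -3 - 1*6 = -3 - 6 = -9)
s(y, J) = -5 - y
-36*(R/(-14) - s(1, -2))/(2 + 8) = -36*(-9/(-14) - (-5 - 1*1))/(2 + 8) = -36*(-9*(-1/14) - (-5 - 1))/10 = -36*(9/14 - 1*(-6))/10 = -36*(9/14 + 6)/10 = -1674/(7*10) = -36*93/140 = -837/35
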